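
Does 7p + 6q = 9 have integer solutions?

Step 1: Compute gcd(7, 6).
gcd(7, 6) = 1

Step 2: Check divisibility.
Does 1 divide 9? 9 = 1 x 9, so yes.

By the theorem on linear Diophantine equations, 7p + 6q = 9 has integer solutions if and only if gcd(7, 6) divides 9. Since 1 | 9, solutions exist.

Yes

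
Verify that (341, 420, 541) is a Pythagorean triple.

Compute a² + b²:
341² + 420² = 116281 + 176400 = 292681
Compute c²:
541² = 292681
Since 292681 = 292681, it is a Pythagorean triple.

Yes, it is a Pythagorean triple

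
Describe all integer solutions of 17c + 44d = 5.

Step 1: Compute gcd(17, 44) = 1.
Since 1 divides 5, solutions exist.

Step 2: Find a particular solution using extended Euclidean algorithm.
We get c₀ = 65, d₀ = -25.
Check: 17*65 + 44*-25 = 5 = 5 ✓

Step 3: Write the general solution.
c = 65 + (44/1)t = 65 + 44t
d = -25 - (17/1)t = -25 - 17t
for any integer t.

c = 65 + 44t, d = -25 - 17t for integer t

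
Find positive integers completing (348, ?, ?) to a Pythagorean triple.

We need the other leg and hypotenuse such that 348² + x² = c².
Take x = 805, c = 877: 348² + 805² = 121104 + 648025 = 769129 = 877² ✓
Triple: (805, 348, 877)

(805, 348, 877)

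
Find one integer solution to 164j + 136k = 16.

Step 1: Check solvability.
gcd(164, 136) = 4
Since 4 divides 16, solutions exist.

Step 2: Apply extended Euclidean algorithm to find gcd.
We find integers such that 164*x0 + 136*y0 = 4

Step 3: Scale the particular solution.
Multiply by 16/4 = 4:
j = 20, k = -24

Step 4: Verify.
164*(20) + 136*(-24) = 16 = 16 ✓

j = 20, k = -24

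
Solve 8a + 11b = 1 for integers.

Step 1: Check solvability.
gcd(8, 11) = 1
Since 1 divides 1, solutions exist.

Step 2: Apply extended Euclidean algorithm to find gcd.
We find integers such that 8*x0 + 11*y0 = 1

Step 3: Scale the particular solution.
Multiply by 1/1 = 1:
a = -4, b = 3

Step 4: Verify.
8*(-4) + 11*(3) = 1 = 1 ✓

a = -4, b = 3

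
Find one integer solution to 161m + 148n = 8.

Step 1: Check solvability.
gcd(161, 148) = 1
Since 1 divides 8, solutions exist.

Step 2: Apply extended Euclidean algorithm to find gcd.
We find integers such that 161*x0 + 148*y0 = 1

Step 3: Scale the particular solution.
Multiply by 8/1 = 8:
m = 456, n = -496

Step 4: Verify.
161*(456) + 148*(-496) = 8 = 8 ✓

m = 456, n = -496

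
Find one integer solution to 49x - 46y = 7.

Step 1: Check solvability.
gcd(49, 46) = 1
Since 1 divides 7, solutions exist.

Step 2: Apply extended Euclidean algorithm to find gcd.
We find integers such that 49*x0 + 46*y0 = 1

Step 3: Scale the particular solution.
Multiply by 7/1 = 7:
x = -105, y = -112

Step 4: Verify.
49*(-105) - 46*(-112) = 7 = 7 ✓

x = -105, y = -112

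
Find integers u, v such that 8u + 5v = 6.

Step 1: Check solvability.
gcd(8, 5) = 1
Since 1 divides 6, solutions exist.

Step 2: Apply extended Euclidean algorithm to find gcd.
We find integers such that 8*x0 + 5*y0 = 1

Step 3: Scale the particular solution.
Multiply by 6/1 = 6:
u = 12, v = -18

Step 4: Verify.
8*(12) + 5*(-18) = 6 = 6 ✓

u = 12, v = -18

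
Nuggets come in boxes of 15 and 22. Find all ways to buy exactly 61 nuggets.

We need non-negative integers (x, y) with 15x + 22y = 61.
For each x in 0..4, check if 61 - 15x is a non-negative multiple of 22.
No x yields an integer y ≥ 0.

No solution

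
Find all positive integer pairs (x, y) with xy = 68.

The positive divisors of 68 are: 1, 2, 4, 17, 34, 68.
Each divisor d gives the pair (d, 68/d):
(1, 68), (2, 34), (4, 17), (17, 4), (34, 2), (68, 1)

(1, 68), (2, 34), (4, 17), (17, 4), (34, 2), (68, 1)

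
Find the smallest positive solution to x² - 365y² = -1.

We need x² = 365y² - 1. Try successive y:
y = 1: x² = 365·1² - 1 = 364, not a perfect square
y = 2: x² = 365·2² - 1 = 1459, not a perfect square
y = 3: x² = 365·3² - 1 = 3284, not a perfect square
...
y = 181: x² = 365·181² - 1 = 11957764 = 3458² ✓
Check: 3458² - 365·181² = 11957764 - 11957765 = -1 ✓

x = 3458, y = 181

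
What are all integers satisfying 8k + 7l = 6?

Step 1: Compute gcd(8, 7) = 1.
Since 1 divides 6, solutions exist.

Step 2: Find a particular solution using extended Euclidean algorithm.
We get k₀ = 6, l₀ = -6.
Check: 8*6 + 7*-6 = 6 = 6 ✓

Step 3: Write the general solution.
k = 6 + (7/1)t = 6 + 7t
l = -6 - (8/1)t = -6 - 8t
for any integer t.

k = 6 + 7t, l = -6 - 8t for integer t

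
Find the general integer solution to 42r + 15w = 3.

Step 1: Compute gcd(42, 15) = 3.
Since 3 divides 3, solutions exist.

Step 2: Find a particular solution using extended Euclidean algorithm.
We get r₀ = -1, w₀ = 3.
Check: 42*-1 + 15*3 = 3 = 3 ✓

Step 3: Write the general solution.
r = -1 + (15/3)t = -1 + 5t
w = 3 - (42/3)t = 3 - 14t
for any integer t.

r = -1 + 5t, w = 3 - 14t for integer t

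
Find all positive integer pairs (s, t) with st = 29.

The positive divisors of 29 are: 1, 29.
Each divisor d gives the pair (d, 29/d):
(1, 29), (29, 1)

(1, 29), (29, 1)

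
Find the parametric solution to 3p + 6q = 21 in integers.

Step 1: Compute gcd(3, 6) = 3.
Since 3 divides 21, solutions exist.

Step 2: Find a particular solution using extended Euclidean algorithm.
We get p₀ = 7, q₀ = 0.
Check: 3*7 + 6*0 = 21 = 21 ✓

Step 3: Write the general solution.
p = 7 + (6/3)t = 7 + 2t
q = 0 - (3/3)t = 0 - 1t
for any integer t.

p = 7 + 2t, q = 0 - 1t for integer t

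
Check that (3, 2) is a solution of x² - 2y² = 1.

Compute x² = 3² = 9
Compute 2y² = 2·2² = 2·4 = 8
x² - 2y² = 9 - 8 = 1
Since this equals 1, (3, 2) is a solution.

Yes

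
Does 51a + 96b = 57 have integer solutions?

Step 1: Compute gcd(51, 96).
gcd(51, 96) = 3

Step 2: Check divisibility.
Does 3 divide 57? 57 = 3 x 19, so yes.

By the theorem on linear Diophantine equations, 51a + 96b = 57 has integer solutions if and only if gcd(51, 96) divides 57. Since 3 | 57, solutions exist.

Yes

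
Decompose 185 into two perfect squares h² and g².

We need to find integers h, g > 0 such that h² + g² = 185.
Trying h = 4: g² = 185 - 4² = 185 - 16 = 169
g = 13
Check: 4² + 13² = 16 + 169 = 185 ✓

185 = 4² + 13²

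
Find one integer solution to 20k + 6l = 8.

Step 1: Check solvability.
gcd(20, 6) = 2
Since 2 divides 8, solutions exist.

Step 2: Apply extended Euclidean algorithm to find gcd.
We find integers such that 20*x0 + 6*y0 = 2

Step 3: Scale the particular solution.
Multiply by 8/2 = 4:
k = 4, l = -12

Step 4: Verify.
20*(4) + 6*(-12) = 8 = 8 ✓

k = 4, l = -12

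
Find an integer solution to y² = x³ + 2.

Try small integer x values and check whether x³ + 2 is a perfect square.
x = -1: x³ + 2 = -1³ + 2 = -1 + 2 = 1
Is 1 a perfect square? 1² = 1 ✓
So (x, y) = (-1, -1) is a solution.

x = -1, y = -1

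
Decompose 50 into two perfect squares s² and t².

We need to find integers s, t > 0 such that s² + t² = 50.
Trying s = 1: t² = 50 - 1² = 50 - 1 = 49
t = 7
Check: 1² + 7² = 1 + 49 = 50 ✓

50 = 1² + 7²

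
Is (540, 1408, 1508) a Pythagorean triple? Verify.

Compute a² + b² = 540² + 1408² = 291600 + 1982464 = 2274064
Compute c² = 1508² = 2274064
Since 2274064 = 2274064, confirmed.

Yes, it is a Pythagorean triple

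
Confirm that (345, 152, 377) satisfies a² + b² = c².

Compute a² + b² = 345² + 152² = 119025 + 23104 = 142129
Compute c² = 377² = 142129
Since 142129 = 142129, confirmed.

Yes, it is a Pythagorean triple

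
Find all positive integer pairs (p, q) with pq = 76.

The positive divisors of 76 are: 1, 2, 4, 19, 38, 76.
Each divisor d gives the pair (d, 76/d):
(1, 76), (2, 38), (4, 19), (19, 4), (38, 2), (76, 1)

(1, 76), (2, 38), (4, 19), (19, 4), (38, 2), (76, 1)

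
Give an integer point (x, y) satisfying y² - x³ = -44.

Try small integer x values and check whether x³ - 44 is a perfect square.
x = 5: x³ - 44 = 5³ - 44 = 125 - 44 = 81
Is 81 a perfect square? 9² = 81 ✓
So (x, y) = (5, 9) is a solution.

x = 5, y = 9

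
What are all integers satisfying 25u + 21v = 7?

Step 1: Compute gcd(25, 21) = 1.
Since 1 divides 7, solutions exist.

Step 2: Find a particular solution using extended Euclidean algorithm.
We get u₀ = -35, v₀ = 42.
Check: 25*-35 + 21*42 = 7 = 7 ✓

Step 3: Write the general solution.
u = -35 + (21/1)t = -35 + 21t
v = 42 - (25/1)t = 42 - 25t
for any integer t.

u = -35 + 21t, v = 42 - 25t for integer t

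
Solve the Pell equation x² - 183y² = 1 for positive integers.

We seek the smallest positive integers (x, y) with x² - 183y² = 1, i.e., x² = 183y² + 1.
Try successive y values:
y = 1: x² = 183·1² + 1 = 184, not a perfect square
y = 2: x² = 183·2² + 1 = 733, not a perfect square
y = 3: x² = 183·3² + 1 = 1648, not a perfect square
... continuing the search (or via continued fractions) ...
y = 36: x² = 183·36² + 1 = 237169, x = 487 ✓

Verify: 487² - 183·36² = 237169 - 237168 = 1 ✓

x = 487, y = 36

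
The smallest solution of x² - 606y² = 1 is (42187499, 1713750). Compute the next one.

Solutions to x² - Dy² = 1 are generated by powers of (x₀ + y₀√D).
The next solution satisfies x₁ + y₁√606 = (x₀ + y₀√606)², giving:
x₁ = x₀² + 606y₀² = 42187499² + 606·1713750² = 1779785071875001 + 1779785071875000 = 3559570143750001
y₁ = 2x₀y₀ = 2·42187499·1713750 = 144597652822500

Verify: 3559570143750001² - 606·144597652822500² = 12670539608276402783202787500001 - 12670539608276402783202787500000 = 1 ✓

x = 3559570143750001, y = 144597652822500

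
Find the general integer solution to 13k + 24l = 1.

Step 1: Compute gcd(13, 24) = 1.
Since 1 divides 1, solutions exist.

Step 2: Find a particular solution using extended Euclidean algorithm.
We get k₀ = -11, l₀ = 6.
Check: 13*-11 + 24*6 = 1 = 1 ✓

Step 3: Write the general solution.
k = -11 + (24/1)t = -11 + 24t
l = 6 - (13/1)t = 6 - 13t
for any integer t.

k = -11 + 24t, l = 6 - 13t for integer t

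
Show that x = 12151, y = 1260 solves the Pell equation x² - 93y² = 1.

Compute x² = 12151² = 147646801
Compute 93y² = 93·1260² = 93·1587600 = 147646800
x² - 93y² = 147646801 - 147646800 = 1
Since this equals 1, (12151, 1260) is a solution.

Yes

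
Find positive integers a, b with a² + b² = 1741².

We need a² + b² = 1741² = 3031081.
Trying: 59² + 1740² = 3481 + 3027600 = 3031081 ✓

(59, 1740, 1741)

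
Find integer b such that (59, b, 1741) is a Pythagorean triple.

b² = c² - a² = 1741² - 59² = 3031081 - 3481 = 3027600
b = sqrt(3027600) = 1740

1740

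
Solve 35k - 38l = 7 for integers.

Step 1: Check solvability.
gcd(35, 38) = 1
Since 1 divides 7, solutions exist.

Step 2: Apply extended Euclidean algorithm to find gcd.
We find integers such that 35*x0 + 38*y0 = 1

Step 3: Scale the particular solution.
Multiply by 7/1 = 7:
k = -91, l = -84

Step 4: Verify.
35*(-91) - 38*(-84) = 7 = 7 ✓

k = -91, l = -84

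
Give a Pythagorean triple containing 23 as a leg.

We need the other leg and hypotenuse such that 23² + x² = c².
Take x = 264, c = 265: 23² + 264² = 529 + 69696 = 70225 = 265² ✓
Triple: (23, 264, 265)

(23, 264, 265)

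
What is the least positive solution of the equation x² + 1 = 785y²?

We need x² = 785y² - 1. Try successive y:
y = 1: x² = 785·1² - 1 = 784 = 28² ✓
Check: 28² - 785·1² = 784 - 785 = -1 ✓

x = 28, y = 1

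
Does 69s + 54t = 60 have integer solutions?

Step 1: Compute gcd(69, 54).
gcd(69, 54) = 3

Step 2: Check divisibility.
Does 3 divide 60? 60 = 3 x 20, so yes.

By the theorem on linear Diophantine equations, 69s + 54t = 60 has integer solutions if and only if gcd(69, 54) divides 60. Since 3 | 60, solutions exist.

Yes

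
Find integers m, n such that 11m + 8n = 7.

Step 1: Check solvability.
gcd(11, 8) = 1
Since 1 divides 7, solutions exist.

Step 2: Apply extended Euclidean algorithm to find gcd.
We find integers such that 11*x0 + 8*y0 = 1

Step 3: Scale the particular solution.
Multiply by 7/1 = 7:
m = 21, n = -28

Step 4: Verify.
11*(21) + 8*(-28) = 7 = 7 ✓

m = 21, n = -28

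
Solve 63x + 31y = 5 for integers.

Step 1: Check solvability.
gcd(63, 31) = 1
Since 1 divides 5, solutions exist.

Step 2: Apply extended Euclidean algorithm to find gcd.
We find integers such that 63*x0 + 31*y0 = 1

Step 3: Scale the particular solution.
Multiply by 5/1 = 5:
x = 5, y = -10

Step 4: Verify.
63*(5) + 31*(-10) = 5 = 5 ✓

x = 5, y = -10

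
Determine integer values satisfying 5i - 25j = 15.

Step 1: Check solvability.
gcd(5, 25) = 5
Since 5 divides 15, solutions exist.

Step 2: Apply extended Euclidean algorithm to find gcd.
We find integers such that 5*x0 + 25*y0 = 5

Step 3: Scale the particular solution.
Multiply by 15/5 = 3:
i = 3, j = 0

Step 4: Verify.
5*(3) - 25*(0) = 15 = 15 ✓

i = 3, j = 0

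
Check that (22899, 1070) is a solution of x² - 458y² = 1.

Compute x² = 22899² = 524364201
Compute 458y² = 458·1070² = 458·1144900 = 524364200
x² - 458y² = 524364201 - 524364200 = 1
Since this equals 1, (22899, 1070) is a solution.

Yes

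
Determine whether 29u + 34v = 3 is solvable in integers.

Step 1: Compute gcd(29, 34).
gcd(29, 34) = 1

Step 2: Check divisibility.
Does 1 divide 3? 3 = 1 x 3, so yes.

By the theorem on linear Diophantine equations, 29u + 34v = 3 has integer solutions if and only if gcd(29, 34) divides 3. Since 1 | 3, solutions exist.

Yes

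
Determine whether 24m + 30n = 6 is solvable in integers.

Step 1: Compute gcd(24, 30).
gcd(24, 30) = 6

Step 2: Check divisibility.
Does 6 divide 6? 6 = 6 x 1, so yes.

By the theorem on linear Diophantine equations, 24m + 30n = 6 has integer solutions if and only if gcd(24, 30) divides 6. Since 6 | 6, solutions exist.

Yes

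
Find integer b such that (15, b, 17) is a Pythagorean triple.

b² = c² - a² = 17² - 15² = 289 - 225 = 64
b = sqrt(64) = 8

8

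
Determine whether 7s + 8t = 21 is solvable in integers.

Step 1: Compute gcd(7, 8).
gcd(7, 8) = 1

Step 2: Check divisibility.
Does 1 divide 21? 21 = 1 x 21, so yes.

By the theorem on linear Diophantine equations, 7s + 8t = 21 has integer solutions if and only if gcd(7, 8) divides 21. Since 1 | 21, solutions exist.

Yes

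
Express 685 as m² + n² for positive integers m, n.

We need to find integers m, n > 0 such that m² + n² = 685.
Trying m = 3: n² = 685 - 3² = 685 - 9 = 676
n = 26
Check: 3² + 26² = 9 + 676 = 685 ✓

685 = 3² + 26²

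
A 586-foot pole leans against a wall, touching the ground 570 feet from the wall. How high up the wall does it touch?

The ladder, wall, and ground form a right triangle with hypotenuse 586 and one leg 570.
By the Pythagorean theorem: h² = 586² - 570² = 343396 - 324900 = 18496
h = √18496 = 136 feet

136 feet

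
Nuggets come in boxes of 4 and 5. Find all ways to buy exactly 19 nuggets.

We need non-negative integers (x, y) with 4x + 5y = 19.
For each x in 0..4, check if 19 - 4x is a non-negative multiple of 5.
x = 1: 5y = 15, y = 3 ✓

(1 boxes of 4, 3 boxes of 5)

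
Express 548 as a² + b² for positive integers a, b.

We need to find integers a, b > 0 such that a² + b² = 548.
Trying a = 8: b² = 548 - 8² = 548 - 64 = 484
b = 22
Check: 8² + 22² = 64 + 484 = 548 ✓

548 = 8² + 22²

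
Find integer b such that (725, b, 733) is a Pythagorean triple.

b² = c² - a² = 733² - 725² = 537289 - 525625 = 11664
b = sqrt(11664) = 108

108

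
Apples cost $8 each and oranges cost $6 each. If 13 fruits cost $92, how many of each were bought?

Let a = apples, o = oranges.
a + o = 13
8a + 6o = 92
Substitute o = 13 - a:
8a + 6(13 - a) = 92
(8 - 6)a = 92 - 78
2a = 14
a = 7, o = 13 - 7 = 6

Apples: 7, Oranges: 6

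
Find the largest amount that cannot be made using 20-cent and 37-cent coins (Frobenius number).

For two coprime denominations a and b, the Frobenius number (largest value not representable as a non-negative combination) is ab - a - b.
Here gcd(20, 37) = 1, so they are coprime.
F(20, 37) = 20·37 - 20 - 37 = 740 - 57 = 683

683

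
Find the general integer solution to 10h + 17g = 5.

Step 1: Compute gcd(10, 17) = 1.
Since 1 divides 5, solutions exist.

Step 2: Find a particular solution using extended Euclidean algorithm.
We get h₀ = -25, g₀ = 15.
Check: 10*-25 + 17*15 = 5 = 5 ✓

Step 3: Write the general solution.
h = -25 + (17/1)t = -25 + 17t
g = 15 - (10/1)t = 15 - 10t
for any integer t.

h = -25 + 17t, g = 15 - 10t for integer t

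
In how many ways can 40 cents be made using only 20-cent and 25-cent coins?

We need non-negative integers (x, y) with 20x + 25y = 40.
For each x from 0 to 2, check if (40 - 20x) is a non-negative multiple of 25.
Solutions (x, y): (2,0)
Count: 1

1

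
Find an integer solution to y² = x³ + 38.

Try small integer x values and check whether x³ + 38 is a perfect square.
x = 11: x³ + 38 = 11³ + 38 = 1331 + 38 = 1369
Is 1369 a perfect square? 37² = 1369 ✓
So (x, y) = (11, 37) is a solution.

x = 11, y = 37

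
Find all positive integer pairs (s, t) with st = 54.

The positive divisors of 54 are: 1, 2, 3, 6, 9, 18, 27, 54.
Each divisor d gives the pair (d, 54/d):
(1, 54), (2, 27), (3, 18), (6, 9), (9, 6), (18, 3), (27, 2), (54, 1)

(1, 54), (2, 27), (3, 18), (6, 9), (9, 6), (18, 3), (27, 2), (54, 1)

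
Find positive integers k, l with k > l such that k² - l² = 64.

Factor: k² - l² = (k+l)(k-l) = 64.
We need two factors of 64 with the same parity.
Use k+l = 32 and k-l = 2 (product 32·2 = 64).
Adding: 2k = 34, so k = 17.
Subtracting: 2l = 30, so l = 15.
Check: 17² - 15² = 289 - 225 = 64 ✓

k = 17, l = 15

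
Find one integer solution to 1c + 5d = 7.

Step 1: Check solvability.
gcd(1, 5) = 1
Since 1 divides 7, solutions exist.

Step 2: Apply extended Euclidean algorithm to find gcd.
We find integers such that 1*x0 + 5*y0 = 1

Step 3: Scale the particular solution.
Multiply by 7/1 = 7:
c = 7, d = 0

Step 4: Verify.
1*(7) + 5*(0) = 7 = 7 ✓

c = 7, d = 0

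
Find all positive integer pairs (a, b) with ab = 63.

The positive divisors of 63 are: 1, 3, 7, 9, 21, 63.
Each divisor d gives the pair (d, 63/d):
(1, 63), (3, 21), (7, 9), (9, 7), (21, 3), (63, 1)

(1, 63), (3, 21), (7, 9), (9, 7), (21, 3), (63, 1)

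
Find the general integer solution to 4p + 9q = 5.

Step 1: Compute gcd(4, 9) = 1.
Since 1 divides 5, solutions exist.

Step 2: Find a particular solution using extended Euclidean algorithm.
We get p₀ = -10, q₀ = 5.
Check: 4*-10 + 9*5 = 5 = 5 ✓

Step 3: Write the general solution.
p = -10 + (9/1)t = -10 + 9t
q = 5 - (4/1)t = 5 - 4t
for any integer t.

p = -10 + 9t, q = 5 - 4t for integer t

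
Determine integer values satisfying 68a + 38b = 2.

Step 1: Check solvability.
gcd(68, 38) = 2
Since 2 divides 2, solutions exist.

Step 2: Apply extended Euclidean algorithm to find gcd.
We find integers such that 68*x0 + 38*y0 = 2

Step 3: Scale the particular solution.
Multiply by 2/2 = 1:
a = -5, b = 9

Step 4: Verify.
68*(-5) + 38*(9) = 2 = 2 ✓

a = -5, b = 9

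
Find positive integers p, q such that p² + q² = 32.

Search for p with 32 - p² a perfect square.
p = 4: 32 - 4² = 32 - 16 = 16 = 4² ✓
So p = 4, q = 4.

p = 4, q = 4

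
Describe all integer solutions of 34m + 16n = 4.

Step 1: Compute gcd(34, 16) = 2.
Since 2 divides 4, solutions exist.

Step 2: Find a particular solution using extended Euclidean algorithm.
We get m₀ = 2, n₀ = -4.
Check: 34*2 + 16*-4 = 4 = 4 ✓

Step 3: Write the general solution.
m = 2 + (16/2)t = 2 + 8t
n = -4 - (34/2)t = -4 - 17t
for any integer t.

m = 2 + 8t, n = -4 - 17t for integer t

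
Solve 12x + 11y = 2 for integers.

Step 1: Check solvability.
gcd(12, 11) = 1
Since 1 divides 2, solutions exist.

Step 2: Apply extended Euclidean algorithm to find gcd.
We find integers such that 12*x0 + 11*y0 = 1

Step 3: Scale the particular solution.
Multiply by 2/1 = 2:
x = 2, y = -2

Step 4: Verify.
12*(2) + 11*(-2) = 2 = 2 ✓

x = 2, y = -2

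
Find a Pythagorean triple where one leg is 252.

We need the other leg and hypotenuse such that 252² + x² = c².
Take x = 275, c = 373: 252² + 275² = 63504 + 75625 = 139129 = 373² ✓
Triple: (275, 252, 373)

(275, 252, 373)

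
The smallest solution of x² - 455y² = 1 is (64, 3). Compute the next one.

Solutions to x² - Dy² = 1 are generated by powers of (x₀ + y₀√D).
The next solution satisfies x₁ + y₁√455 = (x₀ + y₀√455)², giving:
x₁ = x₀² + 455y₀² = 64² + 455·3² = 4096 + 4095 = 8191
y₁ = 2x₀y₀ = 2·64·3 = 384

Verify: 8191² - 455·384² = 67092481 - 67092480 = 1 ✓

x = 8191, y = 384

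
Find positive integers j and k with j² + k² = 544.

We need to find integers j, k > 0 such that j² + k² = 544.
Trying j = 12: k² = 544 - 12² = 544 - 144 = 400
k = 20
Check: 12² + 20² = 144 + 400 = 544 ✓

544 = 12² + 20²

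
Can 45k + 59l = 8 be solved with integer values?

Step 1: Compute gcd(45, 59).
gcd(45, 59) = 1

Step 2: Check divisibility.
Does 1 divide 8? 8 = 1 x 8, so yes.

By the theorem on linear Diophantine equations, 45k + 59l = 8 has integer solutions if and only if gcd(45, 59) divides 8. Since 1 | 8, solutions exist.

Yes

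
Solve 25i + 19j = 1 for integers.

Step 1: Check solvability.
gcd(25, 19) = 1
Since 1 divides 1, solutions exist.

Step 2: Apply extended Euclidean algorithm to find gcd.
We find integers such that 25*x0 + 19*y0 = 1

Step 3: Scale the particular solution.
Multiply by 1/1 = 1:
i = -3, j = 4

Step 4: Verify.
25*(-3) + 19*(4) = 1 = 1 ✓

i = -3, j = 4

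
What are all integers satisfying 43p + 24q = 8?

Step 1: Compute gcd(43, 24) = 1.
Since 1 divides 8, solutions exist.

Step 2: Find a particular solution using extended Euclidean algorithm.
We get p₀ = -40, q₀ = 72.
Check: 43*-40 + 24*72 = 8 = 8 ✓

Step 3: Write the general solution.
p = -40 + (24/1)t = -40 + 24t
q = 72 - (43/1)t = 72 - 43t
for any integer t.

p = -40 + 24t, q = 72 - 43t for integer t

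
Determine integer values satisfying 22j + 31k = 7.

Step 1: Check solvability.
gcd(22, 31) = 1
Since 1 divides 7, solutions exist.

Step 2: Apply extended Euclidean algorithm to find gcd.
We find integers such that 22*x0 + 31*y0 = 1

Step 3: Scale the particular solution.
Multiply by 7/1 = 7:
j = -49, k = 35

Step 4: Verify.
22*(-49) + 31*(35) = 7 = 7 ✓

j = -49, k = 35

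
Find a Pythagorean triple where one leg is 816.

We need the other leg and hypotenuse such that 816² + x² = c².
Take x = 287, c = 865: 816² + 287² = 665856 + 82369 = 748225 = 865² ✓
Triple: (287, 816, 865)

(287, 816, 865)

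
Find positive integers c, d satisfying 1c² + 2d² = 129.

Try small values of c and check whether (129 - 1c²)/2 is a perfect square.
c = 1: 1·1² = 1, so 2d² = 129 - 1 = 128, giving d² = 64, d = 8.
Check: 1·1² + 2·8² = 1 + 128 = 129 ✓

c = 1, d = 8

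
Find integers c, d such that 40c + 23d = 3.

Step 1: Check solvability.
gcd(40, 23) = 1
Since 1 divides 3, solutions exist.

Step 2: Apply extended Euclidean algorithm to find gcd.
We find integers such that 40*x0 + 23*y0 = 1

Step 3: Scale the particular solution.
Multiply by 3/1 = 3:
c = -12, d = 21

Step 4: Verify.
40*(-12) + 23*(21) = 3 = 3 ✓

c = -12, d = 21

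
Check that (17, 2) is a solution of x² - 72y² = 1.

Compute x² = 17² = 289
Compute 72y² = 72·2² = 72·4 = 288
x² - 72y² = 289 - 288 = 1
Since this equals 1, (17, 2) is a solution.

Yes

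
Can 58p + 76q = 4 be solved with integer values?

Step 1: Compute gcd(58, 76).
gcd(58, 76) = 2

Step 2: Check divisibility.
Does 2 divide 4? 4 = 2 x 2, so yes.

By the theorem on linear Diophantine equations, 58p + 76q = 4 has integer solutions if and only if gcd(58, 76) divides 4. Since 2 | 4, solutions exist.

Yes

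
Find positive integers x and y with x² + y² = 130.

We need to find integers x, y > 0 such that x² + y² = 130.
Trying x = 3: y² = 130 - 3² = 130 - 9 = 121
y = 11
Check: 3² + 11² = 9 + 121 = 130 ✓

130 = 3² + 11²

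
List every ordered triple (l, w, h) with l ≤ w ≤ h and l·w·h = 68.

Iterate l from 1 to ⌊68^(1/3)⌋. For each l dividing 68, iterate w ≥ l with w dividing 68/l, and set h = 68/(l·w).
Triples found (4): (1×1×68), (1×2×34), (1×4×17), (2×2×17)

(1×1×68), (1×2×34), (1×4×17), (2×2×17)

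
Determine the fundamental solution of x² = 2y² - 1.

We need x² = 2y² - 1. Try successive y:
y = 1: x² = 2·1² - 1 = 1 = 1² ✓
Check: 1² - 2·1² = 1 - 2 = -1 ✓

x = 1, y = 1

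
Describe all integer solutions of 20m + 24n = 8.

Step 1: Compute gcd(20, 24) = 4.
Since 4 divides 8, solutions exist.

Step 2: Find a particular solution using extended Euclidean algorithm.
We get m₀ = -2, n₀ = 2.
Check: 20*-2 + 24*2 = 8 = 8 ✓

Step 3: Write the general solution.
m = -2 + (24/4)t = -2 + 6t
n = 2 - (20/4)t = 2 - 5t
for any integer t.

m = -2 + 6t, n = 2 - 5t for integer t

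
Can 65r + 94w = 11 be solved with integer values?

Step 1: Compute gcd(65, 94).
gcd(65, 94) = 1

Step 2: Check divisibility.
Does 1 divide 11? 11 = 1 x 11, so yes.

By the theorem on linear Diophantine equations, 65r + 94w = 11 has integer solutions if and only if gcd(65, 94) divides 11. Since 1 | 11, solutions exist.

Yes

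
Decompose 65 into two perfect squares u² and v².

We need to find integers u, v > 0 such that u² + v² = 65.
Trying u = 1: v² = 65 - 1² = 65 - 1 = 64
v = 8
Check: 1² + 8² = 1 + 64 = 65 ✓

65 = 1² + 8²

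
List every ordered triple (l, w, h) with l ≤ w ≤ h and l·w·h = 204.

Iterate l from 1 to ⌊204^(1/3)⌋. For each l dividing 204, iterate w ≥ l with w dividing 204/l, and set h = 204/(l·w).
Triples found (10): (1×1×204), (1×2×102), (1×3×68), (1×4×51), (1×6×34), (1×12×17), (2×2×51), (2×3×34), (2×6×17), (3×4×17)

(1×1×204), (1×2×102), (1×3×68), (1×4×51), (1×6×34), (1×12×17), (2×2×51), (2×3×34), (2×6×17), (3×4×17)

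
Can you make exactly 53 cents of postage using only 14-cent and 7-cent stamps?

We need non-negative x, y with 14x + 7y = 53.
gcd(14, 7) = 7, and 7 does not divide 53.
No integer solutions exist, so certainly no non-negative ones.

No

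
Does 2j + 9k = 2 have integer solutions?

Step 1: Compute gcd(2, 9).
gcd(2, 9) = 1

Step 2: Check divisibility.
Does 1 divide 2? 2 = 1 x 2, so yes.

By the theorem on linear Diophantine equations, 2j + 9k = 2 has integer solutions if and only if gcd(2, 9) divides 2. Since 1 | 2, solutions exist.

Yes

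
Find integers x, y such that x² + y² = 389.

We need to find integers x, y > 0 such that x² + y² = 389.
Trying x = 10: y² = 389 - 10² = 389 - 100 = 289
y = 17
Check: 10² + 17² = 100 + 289 = 389 ✓

389 = 10² + 17²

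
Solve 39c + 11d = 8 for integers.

Step 1: Check solvability.
gcd(39, 11) = 1
Since 1 divides 8, solutions exist.

Step 2: Apply extended Euclidean algorithm to find gcd.
We find integers such that 39*x0 + 11*y0 = 1

Step 3: Scale the particular solution.
Multiply by 8/1 = 8:
c = 16, d = -56

Step 4: Verify.
39*(16) + 11*(-56) = 8 = 8 ✓

c = 16, d = -56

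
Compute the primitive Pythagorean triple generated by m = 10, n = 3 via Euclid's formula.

a = m² - n² = 100 - 9 = 91
b = 2mn = 2·10·3 = 60
c = m² + n² = 100 + 9 = 109
Verify: 91² + 60² = 8281 + 3600 = 11881 = 109² ✓

(91, 60, 109)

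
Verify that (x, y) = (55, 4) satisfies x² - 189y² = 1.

Compute x² = 55² = 3025
Compute 189y² = 189·4² = 189·16 = 3024
x² - 189y² = 3025 - 3024 = 1
Since this equals 1, (55, 4) is a solution.

Yes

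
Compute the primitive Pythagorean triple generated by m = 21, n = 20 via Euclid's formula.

a = m² - n² = 21² - 20² = 441 - 400 = 41
b = 2mn = 2·21·20 = 840
c = m² + n² = 441 + 400 = 841
Verify: 41² + 840² = 1681 + 705600 = 707281 = 841² ✓

(41, 840, 841)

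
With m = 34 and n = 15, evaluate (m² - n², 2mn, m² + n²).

a = m² - n² = 1156 - 225 = 931
b = 2mn = 2·34·15 = 1020
c = m² + n² = 1156 + 225 = 1381
Verify: 931² + 1020² = 866761 + 1040400 = 1907161 = 1381² ✓

(931, 1020, 1381)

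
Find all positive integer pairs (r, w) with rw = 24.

The positive divisors of 24 are: 1, 2, 3, 4, 6, 8, 12, 24.
Each divisor d gives the pair (d, 24/d):
(1, 24), (2, 12), (3, 8), (4, 6), (6, 4), (8, 3), (12, 2), (24, 1)

(1, 24), (2, 12), (3, 8), (4, 6), (6, 4), (8, 3), (12, 2), (24, 1)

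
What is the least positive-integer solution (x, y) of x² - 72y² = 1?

We seek the smallest positive integers (x, y) with x² - 72y² = 1, i.e., x² = 72y² + 1.
Try successive y values:
y = 1: x² = 72·1² + 1 = 73, not a perfect square
y = 2: x² = 72·2² + 1 = 289, x = 17 ✓

Verify: 17² - 72·2² = 289 - 288 = 1 ✓

x = 17, y = 2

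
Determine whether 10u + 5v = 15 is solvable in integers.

Step 1: Compute gcd(10, 5).
gcd(10, 5) = 5

Step 2: Check divisibility.
Does 5 divide 15? 15 = 5 x 3, so yes.

By the theorem on linear Diophantine equations, 10u + 5v = 15 has integer solutions if and only if gcd(10, 5) divides 15. Since 5 | 15, solutions exist.

Yes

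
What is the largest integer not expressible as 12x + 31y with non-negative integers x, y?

For two coprime denominations a and b, the Frobenius number (largest value not representable as a non-negative combination) is ab - a - b.
Here gcd(12, 31) = 1, so they are coprime.
F(12, 31) = 12·31 - 12 - 31 = 372 - 43 = 329

329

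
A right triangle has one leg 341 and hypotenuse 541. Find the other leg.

b² = c² - a² = 292681 - 116281 = 176400
b = 420

420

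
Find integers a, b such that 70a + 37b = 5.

Step 1: Check solvability.
gcd(70, 37) = 1
Since 1 divides 5, solutions exist.

Step 2: Apply extended Euclidean algorithm to find gcd.
We find integers such that 70*x0 + 37*y0 = 1

Step 3: Scale the particular solution.
Multiply by 5/1 = 5:
a = 45, b = -85

Step 4: Verify.
70*(45) + 37*(-85) = 5 = 5 ✓

a = 45, b = -85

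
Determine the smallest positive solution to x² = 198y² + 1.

We seek the smallest positive integers (x, y) with x² - 198y² = 1, i.e., x² = 198y² + 1.
Try successive y values:
y = 1: x² = 198·1² + 1 = 199, not a perfect square
y = 2: x² = 198·2² + 1 = 793, not a perfect square
y = 3: x² = 198·3² + 1 = 1783, not a perfect square
... continuing the search (or via continued fractions) ...
y = 14: x² = 198·14² + 1 = 38809, x = 197 ✓

Verify: 197² - 198·14² = 38809 - 38808 = 1 ✓

x = 197, y = 14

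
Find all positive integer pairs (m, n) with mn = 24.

The positive divisors of 24 are: 1, 2, 3, 4, 6, 8, 12, 24.
Each divisor d gives the pair (d, 24/d):
(1, 24), (2, 12), (3, 8), (4, 6), (6, 4), (8, 3), (12, 2), (24, 1)

(1, 24), (2, 12), (3, 8), (4, 6), (6, 4), (8, 3), (12, 2), (24, 1)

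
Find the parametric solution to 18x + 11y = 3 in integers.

Step 1: Compute gcd(18, 11) = 1.
Since 1 divides 3, solutions exist.

Step 2: Find a particular solution using extended Euclidean algorithm.
We get x₀ = -9, y₀ = 15.
Check: 18*-9 + 11*15 = 3 = 3 ✓

Step 3: Write the general solution.
x = -9 + (11/1)t = -9 + 11t
y = 15 - (18/1)t = 15 - 18t
for any integer t.

x = -9 + 11t, y = 15 - 18t for integer t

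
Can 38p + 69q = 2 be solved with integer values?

Step 1: Compute gcd(38, 69).
gcd(38, 69) = 1

Step 2: Check divisibility.
Does 1 divide 2? 2 = 1 x 2, so yes.

By the theorem on linear Diophantine equations, 38p + 69q = 2 has integer solutions if and only if gcd(38, 69) divides 2. Since 1 | 2, solutions exist.

Yes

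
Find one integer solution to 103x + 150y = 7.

Step 1: Check solvability.
gcd(103, 150) = 1
Since 1 divides 7, solutions exist.

Step 2: Apply extended Euclidean algorithm to find gcd.
We find integers such that 103*x0 + 150*y0 = 1

Step 3: Scale the particular solution.
Multiply by 7/1 = 7:
x = 469, y = -322

Step 4: Verify.
103*(469) + 150*(-322) = 7 = 7 ✓

x = 469, y = -322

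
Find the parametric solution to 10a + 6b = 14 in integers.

Step 1: Compute gcd(10, 6) = 2.
Since 2 divides 14, solutions exist.

Step 2: Find a particular solution using extended Euclidean algorithm.
We get a₀ = -7, b₀ = 14.
Check: 10*-7 + 6*14 = 14 = 14 ✓

Step 3: Write the general solution.
a = -7 + (6/2)t = -7 + 3t
b = 14 - (10/2)t = 14 - 5t
for any integer t.

a = -7 + 3t, b = 14 - 5t for integer t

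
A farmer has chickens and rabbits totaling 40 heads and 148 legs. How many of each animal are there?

Let c = chickens, r = rabbits.
Heads: c + r = 40
Legs: 2c + 4r = 148
From the first equation, c = 40 - r. Substitute:
2(40 - r) + 4r = 148
80 + 2r = 148
r = (148 - 80)/2 = 34
c = 40 - 34 = 6

Chickens: 6, Rabbits: 34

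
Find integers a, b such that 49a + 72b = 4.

Step 1: Check solvability.
gcd(49, 72) = 1
Since 1 divides 4, solutions exist.

Step 2: Apply extended Euclidean algorithm to find gcd.
We find integers such that 49*x0 + 72*y0 = 1

Step 3: Scale the particular solution.
Multiply by 4/1 = 4:
a = 100, b = -68

Step 4: Verify.
49*(100) + 72*(-68) = 4 = 4 ✓

a = 100, b = -68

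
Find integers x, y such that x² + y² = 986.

We need to find integers x, y > 0 such that x² + y² = 986.
Trying x = 5: y² = 986 - 5² = 986 - 25 = 961
y = 31
Check: 5² + 31² = 25 + 961 = 986 ✓

986 = 5² + 31²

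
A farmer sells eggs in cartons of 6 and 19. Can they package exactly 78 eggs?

We need non-negative a, b with 6a + 19b = 78.
gcd(6, 19) = 1 divides 78.
Try a = 13: 19b = 78 - 78 = 0, so b = 0.
One way: 13 cartons of 6 and 0 cartons of 19.

Yes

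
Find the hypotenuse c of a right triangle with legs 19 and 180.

c² = a² + b² = 19² + 180² = 361 + 32400 = 32761
c = sqrt(32761) = 181

181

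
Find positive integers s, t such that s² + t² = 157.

Search for s with 157 - s² a perfect square.
s = 6: 157 - 6² = 157 - 36 = 121 = 11² ✓
So s = 6, t = 11.

s = 6, t = 11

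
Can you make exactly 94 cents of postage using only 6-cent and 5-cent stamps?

We need non-negative x, y with 6x + 5y = 94.
gcd(6, 5) = 1 divides 94, so integer solutions exist.
Search for a non-negative one: x = 4 gives 5y = 94 - 24 = 70, so y = 14.
Check: 6·4 + 5·14 = 94 ✓

Yes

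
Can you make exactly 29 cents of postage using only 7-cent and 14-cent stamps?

We need non-negative x, y with 7x + 14y = 29.
gcd(7, 14) = 7, and 7 does not divide 29.
No integer solutions exist, so certainly no non-negative ones.

No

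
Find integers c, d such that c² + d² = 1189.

We need to find integers c, d > 0 such that c² + d² = 1189.
Trying c = 10: d² = 1189 - 10² = 1189 - 100 = 1089
d = 33
Check: 10² + 33² = 100 + 1089 = 1189 ✓

1189 = 10² + 33²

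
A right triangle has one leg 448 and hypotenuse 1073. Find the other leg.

a² = c² - b² = 1151329 - 200704 = 950625
a = 975

975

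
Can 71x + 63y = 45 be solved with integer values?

Step 1: Compute gcd(71, 63).
gcd(71, 63) = 1

Step 2: Check divisibility.
Does 1 divide 45? 45 = 1 x 45, so yes.

By the theorem on linear Diophantine equations, 71x + 63y = 45 has integer solutions if and only if gcd(71, 63) divides 45. Since 1 | 45, solutions exist.

Yes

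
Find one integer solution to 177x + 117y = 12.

Step 1: Check solvability.
gcd(177, 117) = 3
Since 3 divides 12, solutions exist.

Step 2: Apply extended Euclidean algorithm to find gcd.
We find integers such that 177*x0 + 117*y0 = 3

Step 3: Scale the particular solution.
Multiply by 12/3 = 4:
x = 8, y = -12

Step 4: Verify.
177*(8) + 117*(-12) = 12 = 12 ✓

x = 8, y = -12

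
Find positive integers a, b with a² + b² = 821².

We need a² + b² = 821² = 674041.
Trying: 429² + 700² = 184041 + 490000 = 674041 ✓

(429, 700, 821)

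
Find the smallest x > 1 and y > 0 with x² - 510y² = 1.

We seek the smallest positive integers (x, y) with x² - 510y² = 1, i.e., x² = 510y² + 1.
Try successive y values:
y = 1: x² = 510·1² + 1 = 511, not a perfect square
y = 2: x² = 510·2² + 1 = 2041, not a perfect square
y = 3: x² = 510·3² + 1 = 4591, not a perfect square
... continuing the search (or via continued fractions) ...
y = 12: x² = 510·12² + 1 = 73441, x = 271 ✓

Verify: 271² - 510·12² = 73441 - 73440 = 1 ✓

x = 271, y = 12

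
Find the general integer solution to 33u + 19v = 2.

Step 1: Compute gcd(33, 19) = 1.
Since 1 divides 2, solutions exist.

Step 2: Find a particular solution using extended Euclidean algorithm.
We get u₀ = -8, v₀ = 14.
Check: 33*-8 + 19*14 = 2 = 2 ✓

Step 3: Write the general solution.
u = -8 + (19/1)t = -8 + 19t
v = 14 - (33/1)t = 14 - 33t
for any integer t.

u = -8 + 19t, v = 14 - 33t for integer t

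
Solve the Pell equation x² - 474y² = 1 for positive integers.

We seek the smallest positive integers (x, y) with x² - 474y² = 1, i.e., x² = 474y² + 1.
Try successive y values:
y = 1: x² = 474·1² + 1 = 475, not a perfect square
y = 2: x² = 474·2² + 1 = 1897, not a perfect square
y = 3: x² = 474·3² + 1 = 4267, not a perfect square
... continuing the search (or via continued fractions) ...
y = 8890: x² = 474·8890² + 1 = 37461215401, x = 193549 ✓

Verify: 193549² - 474·8890² = 37461215401 - 37461215400 = 1 ✓

x = 193549, y = 8890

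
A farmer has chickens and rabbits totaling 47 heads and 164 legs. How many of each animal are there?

Let c = chickens, r = rabbits.
Heads: c + r = 47
Legs: 2c + 4r = 164
From the first equation, c = 47 - r. Substitute:
2(47 - r) + 4r = 164
94 + 2r = 164
r = (164 - 94)/2 = 35
c = 47 - 35 = 12

Chickens: 12, Rabbits: 35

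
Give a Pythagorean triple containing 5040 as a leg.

We need the other leg and hypotenuse such that 5040² + x² = c².
Take x = 5500, c = 7460: 5040² + 5500² = 25401600 + 30250000 = 55651600 = 7460² ✓
Triple: (5500, 5040, 7460)

(5500, 5040, 7460)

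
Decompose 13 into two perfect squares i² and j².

We need to find integers i, j > 0 such that i² + j² = 13.
Trying i = 2: j² = 13 - 2² = 13 - 4 = 9
j = 3
Check: 2² + 3² = 4 + 9 = 13 ✓

13 = 2² + 3²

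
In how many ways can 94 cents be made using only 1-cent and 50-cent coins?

We need non-negative integers (x, y) with 1x + 50y = 94.
For each x from 0 to 94, check if (94 - 1x) is a non-negative multiple of 50.
Solutions (x, y): (44,1), (94,0)
Count: 2

2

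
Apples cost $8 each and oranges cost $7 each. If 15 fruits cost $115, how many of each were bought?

Let a = apples, o = oranges.
a + o = 15
8a + 7o = 115
Substitute o = 15 - a:
8a + 7(15 - a) = 115
(8 - 7)a = 115 - 105
1a = 10
a = 10, o = 15 - 10 = 5

Apples: 10, Oranges: 5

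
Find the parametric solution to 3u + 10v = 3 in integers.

Step 1: Compute gcd(3, 10) = 1.
Since 1 divides 3, solutions exist.

Step 2: Find a particular solution using extended Euclidean algorithm.
We get u₀ = -9, v₀ = 3.
Check: 3*-9 + 10*3 = 3 = 3 ✓

Step 3: Write the general solution.
u = -9 + (10/1)t = -9 + 10t
v = 3 - (3/1)t = 3 - 3t
for any integer t.

u = -9 + 10t, v = 3 - 3t for integer t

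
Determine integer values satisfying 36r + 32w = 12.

Step 1: Check solvability.
gcd(36, 32) = 4
Since 4 divides 12, solutions exist.

Step 2: Apply extended Euclidean algorithm to find gcd.
We find integers such that 36*x0 + 32*y0 = 4

Step 3: Scale the particular solution.
Multiply by 12/4 = 3:
r = 3, w = -3

Step 4: Verify.
36*(3) + 32*(-3) = 12 = 12 ✓

r = 3, w = -3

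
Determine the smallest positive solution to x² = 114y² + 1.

We seek the smallest positive integers (x, y) with x² - 114y² = 1, i.e., x² = 114y² + 1.
Try successive y values:
y = 1: x² = 114·1² + 1 = 115, not a perfect square
y = 2: x² = 114·2² + 1 = 457, not a perfect square
y = 3: x² = 114·3² + 1 = 1027, not a perfect square
... continuing the search (or via continued fractions) ...
y = 96: x² = 114·96² + 1 = 1050625, x = 1025 ✓

Verify: 1025² - 114·96² = 1050625 - 1050624 = 1 ✓

x = 1025, y = 96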